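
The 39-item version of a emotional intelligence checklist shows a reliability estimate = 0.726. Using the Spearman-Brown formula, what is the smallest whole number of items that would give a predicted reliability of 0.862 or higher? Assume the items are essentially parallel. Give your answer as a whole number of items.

92

Spearman-Brown solved for the length factor n:
n = r*(1 − r) / [ r (1 − r*) ]
n = [0.862 × 0.274] / [0.726 × 0.138]
n = 0.236188 / 0.100188 ≈ 2.3574
So the test needs 2.3574 × 39 ≈ 91.94 items; rounding up, 92.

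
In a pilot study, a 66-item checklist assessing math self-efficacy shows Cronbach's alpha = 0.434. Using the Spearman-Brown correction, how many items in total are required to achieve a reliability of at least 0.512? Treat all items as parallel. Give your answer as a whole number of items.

Spearman-Brown solved for the length factor n:
n = r_target (1 − r_old) / [ r_old (1 − r_target) ]
n = 0.512 × (1 − 0.434) / [ 0.434 × (1 − 0.512) ]
n = 0.289792 / 0.211792 ≈ 1.3683
1.3683 × 66 = 90.31 → 91 items

91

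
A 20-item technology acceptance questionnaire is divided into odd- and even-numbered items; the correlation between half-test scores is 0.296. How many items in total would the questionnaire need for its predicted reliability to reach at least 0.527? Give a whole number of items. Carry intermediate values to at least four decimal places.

27

r_full = 2(0.296)/(1 + 0.296) = 0.4568
n = r_tgt(1 − r_full) / [r_full(1 − r_tgt)] = 0.527 × 0.5432 / (0.4568 × 0.473) ≈ 1.3249
Items = 1.3249 × 20 ≈ 26.50 → 27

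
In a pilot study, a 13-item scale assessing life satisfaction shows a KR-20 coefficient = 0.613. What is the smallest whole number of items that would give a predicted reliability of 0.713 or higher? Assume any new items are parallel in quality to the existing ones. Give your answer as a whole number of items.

21

n = 0.713(1 − 0.613) / [0.613(1 − 0.713)]
  = 0.275931 / 0.175931 = 1.5684
So the test needs 1.5684 × 13 ≈ 20.39 items; rounding up, 21.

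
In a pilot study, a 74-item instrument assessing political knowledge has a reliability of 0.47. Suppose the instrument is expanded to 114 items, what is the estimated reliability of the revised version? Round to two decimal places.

0.58

Length ratio n = 114/74 = 1.5405
r_new = (1.5405 × 0.47) / (1 + (1.5405 − 1) × 0.47)
r_new = 0.7240 / 1.2540 ≈ 0.5774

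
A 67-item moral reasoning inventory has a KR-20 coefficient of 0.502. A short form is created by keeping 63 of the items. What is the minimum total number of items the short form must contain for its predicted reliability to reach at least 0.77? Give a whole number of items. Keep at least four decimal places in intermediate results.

First, r for the 63-item form: n = 63/67 = 0.9403, so r_63 = 0.9403·0.502/(1 + (0.9403 − 1)·0.502) = 0.4866
Length factor from the short form to reach 0.77: n' = 0.77(1 − 0.4866) / [0.4866(1 − 0.77)] ≈ 3.5322
Total items = 3.5322 × 63 = 222.53, rounded up to 223.

223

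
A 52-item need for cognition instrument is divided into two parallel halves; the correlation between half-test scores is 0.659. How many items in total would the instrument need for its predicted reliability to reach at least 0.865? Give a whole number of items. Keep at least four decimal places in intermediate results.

87

r_full = 2(0.659)/(1 + 0.659) = 0.7945
Solve Spearman-Brown for n: n = 0.865(1 − 0.7945) / [0.7945(1 − 0.865)] = 1.6573
Required items = 1.6573 × 52 = 86.18, so 87 items.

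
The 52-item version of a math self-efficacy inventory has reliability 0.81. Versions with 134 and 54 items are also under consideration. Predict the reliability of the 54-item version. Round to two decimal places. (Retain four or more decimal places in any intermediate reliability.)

0.82

Only the ratio of lengths matters: n = 54/52 = 1.0385
r_{54} = n·r / (1 + (n − 1)·r) = 0.8412 / 1.0312 ≈ 0.8157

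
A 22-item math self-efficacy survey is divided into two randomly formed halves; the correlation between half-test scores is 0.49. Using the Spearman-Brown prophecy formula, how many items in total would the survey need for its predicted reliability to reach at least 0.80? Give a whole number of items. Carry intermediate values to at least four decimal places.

46

Corrected full-test reliability: r_full = 2 × 0.49 / (1 + 0.49) ≈ 0.6577
Solve Spearman-Brown for n: n = 0.80(1 − 0.6577) / [0.6577(1 − 0.80)] = 2.0818
Required items = 2.0818 × 22 = 45.80, so 46 items.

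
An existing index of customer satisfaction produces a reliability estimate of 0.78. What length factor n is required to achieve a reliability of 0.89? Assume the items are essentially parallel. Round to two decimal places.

2.28

n = [0.89 × 0.22] / [0.78 × 0.11]
n = 0.1958 / 0.0858 ≈ 2.2821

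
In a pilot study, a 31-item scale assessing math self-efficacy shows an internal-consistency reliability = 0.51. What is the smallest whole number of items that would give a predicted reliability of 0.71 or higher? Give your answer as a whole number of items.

Invert Spearman-Brown to solve for n:
n = r_target (1 − r_old) / [ r_old (1 − r_target) ]
n = 0.71(1 − 0.51) / [0.51(1 − 0.71)]
n = 0.3479 / 0.1479 ≈ 2.3523
2.3523 × 31 = 72.92 → 73 items

73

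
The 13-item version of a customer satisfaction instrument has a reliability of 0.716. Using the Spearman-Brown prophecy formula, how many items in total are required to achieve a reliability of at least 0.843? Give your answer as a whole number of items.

28

Spearman-Brown solved for the length factor n:
n = r*(1 − r) / [ r (1 − r*) ]
n = 0.843(1 − 0.716) / [0.716(1 − 0.843)]
  = 0.239412 / 0.112412 = 2.1298
2.1298 × 13 = 27.69 → 28 items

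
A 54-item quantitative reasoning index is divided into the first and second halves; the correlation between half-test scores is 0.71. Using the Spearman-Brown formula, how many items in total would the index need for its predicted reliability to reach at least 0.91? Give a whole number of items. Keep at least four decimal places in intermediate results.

r_full = 2(0.71)/(1 + 0.71) = 0.8304
n = r_tgt(1 − r_full) / [r_full(1 − r_tgt)] = 0.91 × 0.1696 / (0.8304 × 0.09) ≈ 2.0651
Items = 2.0651 × 54 ≈ 111.52 → 112

112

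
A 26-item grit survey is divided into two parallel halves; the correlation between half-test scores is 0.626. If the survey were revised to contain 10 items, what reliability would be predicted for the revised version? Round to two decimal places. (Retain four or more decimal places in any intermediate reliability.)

0.56

First correct the split-half correlation to full-test reliability: r_full = 2 × 0.626 / (1 + 0.626) ≈ 0.7700
Then adjust to 10 items: n = 10/26 = 0.3846
r_new = n·r_full / (1 + (n − 1)·r_full) = 0.2961 / 0.5261 ≈ 0.5628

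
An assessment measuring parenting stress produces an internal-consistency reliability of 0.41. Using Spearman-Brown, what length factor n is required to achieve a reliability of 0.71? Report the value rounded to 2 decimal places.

Invert Spearman-Brown to solve for n:
n = r*(1 − r) / [ r (1 − r*) ]
n = 0.71 × (1 − 0.41) / [ 0.41 × (1 − 0.71) ]
  = 0.4189 / 0.1189 = 3.5231

3.52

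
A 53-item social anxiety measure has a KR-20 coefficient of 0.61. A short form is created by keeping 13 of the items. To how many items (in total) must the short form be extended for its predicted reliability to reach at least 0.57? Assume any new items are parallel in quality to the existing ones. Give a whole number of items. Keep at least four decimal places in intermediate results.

First, r for the 13-item form: n = 13/53 = 0.2453, so r_13 = 0.2453·0.61/(1 + (0.2453 − 1)·0.61) = 0.2773
Length factor from the short form to reach 0.57: n' = 0.57(1 − 0.2773) / [0.2773(1 − 0.57)] ≈ 3.4547
Total items = 3.4547 × 13 = 44.91, rounded up to 45.

45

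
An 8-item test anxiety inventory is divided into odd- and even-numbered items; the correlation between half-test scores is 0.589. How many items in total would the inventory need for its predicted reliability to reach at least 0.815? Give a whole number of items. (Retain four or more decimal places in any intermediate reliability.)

13

Corrected full-test reliability: r_full = 2 × 0.589 / (1 + 0.589) ≈ 0.7413
n = r_tgt(1 − r_full) / [r_full(1 − r_tgt)] = 0.815 × 0.2587 / (0.7413 × 0.185) ≈ 1.5374
Items = 1.5374 × 8 ≈ 12.30 → 13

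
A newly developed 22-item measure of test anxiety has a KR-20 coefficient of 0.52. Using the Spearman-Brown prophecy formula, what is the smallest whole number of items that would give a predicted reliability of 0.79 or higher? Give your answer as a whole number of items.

n = [0.79 × 0.48] / [0.52 × 0.21]
  = 0.3792 / 0.1092 = 3.4725
3.4725 × 22 = 76.40 → 77 items

77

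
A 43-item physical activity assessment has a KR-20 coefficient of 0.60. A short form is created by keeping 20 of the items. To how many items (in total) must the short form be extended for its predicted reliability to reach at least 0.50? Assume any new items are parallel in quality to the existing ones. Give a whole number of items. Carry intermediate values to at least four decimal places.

29

First, r for the 20-item form: n = 20/43 = 0.4651, so r_20 = 0.4651·0.60/(1 + (0.4651 − 1)·0.60) = 0.4110
Then solve for n' with r_old = 0.4110, r_target = 0.50: n' = 0.50(1 − 0.4110)/[0.4110(1 − 0.50)] = 1.4331
Items = 1.4331 × 20 ≈ 28.66 → 29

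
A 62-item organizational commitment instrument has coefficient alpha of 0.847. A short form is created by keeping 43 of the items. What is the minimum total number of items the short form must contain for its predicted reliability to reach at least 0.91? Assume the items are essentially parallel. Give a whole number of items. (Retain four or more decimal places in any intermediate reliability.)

114

First, r for the 43-item form: n = 43/62 = 0.6935, so r_43 = 0.6935·0.847/(1 + (0.6935 − 1)·0.847) = 0.7934
Length factor from the short form to reach 0.91: n' = 0.91(1 − 0.7934) / [0.7934(1 − 0.91)] ≈ 2.6329
Total items = 2.6329 × 43 = 113.21, rounded up to 114.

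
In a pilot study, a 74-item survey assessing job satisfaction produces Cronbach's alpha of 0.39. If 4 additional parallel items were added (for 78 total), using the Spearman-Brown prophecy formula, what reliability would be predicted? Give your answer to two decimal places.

0.40

Length ratio n = 78/74 = 1.0541
By Spearman-Brown, r_new = n r / (1 + (n − 1) r).
r_new = 1.0541·0.39 / [1 + (1.0541 − 1)·0.39]
r_new = 0.4111 / 1.0211 ≈ 0.4026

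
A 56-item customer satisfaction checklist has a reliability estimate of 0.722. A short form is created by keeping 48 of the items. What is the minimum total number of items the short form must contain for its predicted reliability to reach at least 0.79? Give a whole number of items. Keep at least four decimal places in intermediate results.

Short-form reliability: n = 48/56 = 0.8571; r_48 = n·r/(1+(n−1)r) ≈ 0.6900
Length factor from the short form to reach 0.79: n' = 0.79(1 − 0.6900) / [0.6900(1 − 0.79)] ≈ 1.6901
Total items = 1.6901 × 48 = 81.12, rounded up to 82.

82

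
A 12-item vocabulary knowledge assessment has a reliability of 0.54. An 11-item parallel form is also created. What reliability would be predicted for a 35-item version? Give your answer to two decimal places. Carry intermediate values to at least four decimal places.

The 11-item form is not needed; work directly from the 12-item form with n = 35/12 = 2.9167.
r_{35} = n·r / (1 + (n − 1)·r) = 1.5750 / 2.0350 ≈ 0.7740

0.77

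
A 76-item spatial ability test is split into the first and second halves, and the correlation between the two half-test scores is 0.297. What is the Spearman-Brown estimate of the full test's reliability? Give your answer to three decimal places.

0.458

Each half is half the length of the full test, so the full test is n = 2 times a half.
r_full = 2r_hh / (1 + r_hh) = 2 × 0.297 / (1 + 0.297)
r_full = 0.5940 / 1.2970 ≈ 0.4580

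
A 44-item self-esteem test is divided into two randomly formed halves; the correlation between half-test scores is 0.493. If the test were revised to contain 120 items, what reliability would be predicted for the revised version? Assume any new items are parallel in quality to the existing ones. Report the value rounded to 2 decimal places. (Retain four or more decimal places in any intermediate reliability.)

Full-test reliability from the split-half r: r_full = 2(0.493)/(1 + 0.493) = 0.6604
Length factor from 44 to 120 items: n = 120/44 = 2.7273
r_new = n·r_full / (1 + (n − 1)·r_full) = 1.8011 / 2.1407 ≈ 0.8414

0.84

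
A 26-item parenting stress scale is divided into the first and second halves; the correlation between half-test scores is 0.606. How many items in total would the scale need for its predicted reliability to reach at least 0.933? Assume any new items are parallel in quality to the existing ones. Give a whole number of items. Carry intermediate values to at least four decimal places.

Corrected full-test reliability: r_full = 2 × 0.606 / (1 + 0.606) ≈ 0.7547
Solve Spearman-Brown for n: n = 0.933(1 − 0.7547) / [0.7547(1 − 0.933)] = 4.5262
Items = 4.5262 × 26 ≈ 117.68 → 118

118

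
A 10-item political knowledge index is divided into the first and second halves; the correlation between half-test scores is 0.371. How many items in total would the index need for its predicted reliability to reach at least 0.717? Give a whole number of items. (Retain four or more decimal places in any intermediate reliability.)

Corrected full-test reliability: r_full = 2 × 0.371 / (1 + 0.371) ≈ 0.5412
Solve Spearman-Brown for n: n = 0.717(1 − 0.5412) / [0.5412(1 − 0.717)] = 2.1478
Required items = 2.1478 × 10 = 21.48, so 22 items.

22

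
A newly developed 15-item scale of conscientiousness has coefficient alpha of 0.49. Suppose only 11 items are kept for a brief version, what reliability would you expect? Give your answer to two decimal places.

0.41

n = 11/15 = 0.7333
r_new = (0.7333 × 0.49) / (1 + (0.7333 − 1) × 0.49)
     = 0.3593 / 0.8693 = 0.4133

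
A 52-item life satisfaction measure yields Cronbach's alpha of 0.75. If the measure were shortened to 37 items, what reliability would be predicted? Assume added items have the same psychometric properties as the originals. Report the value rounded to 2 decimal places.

0.68

Length ratio n = 37/52 = 0.7115
Spearman-Brown: r_new = n·r / (1 + (n − 1)·r)
r_new = 0.7115·0.75 / [1 + (0.7115 − 1)·0.75]
     = 0.5336 / 0.7836 = 0.6810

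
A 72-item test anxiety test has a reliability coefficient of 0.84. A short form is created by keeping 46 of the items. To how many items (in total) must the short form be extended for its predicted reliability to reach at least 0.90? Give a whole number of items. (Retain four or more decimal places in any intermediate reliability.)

124

First, r for the 46-item form: n = 46/72 = 0.6389, so r_46 = 0.6389·0.84/(1 + (0.6389 − 1)·0.84) = 0.7703
Then solve for n' with r_old = 0.7703, r_target = 0.90: n' = 0.90(1 − 0.7703)/[0.7703(1 − 0.90)] = 2.6838
Items = 2.6838 × 46 ≈ 123.45 → 124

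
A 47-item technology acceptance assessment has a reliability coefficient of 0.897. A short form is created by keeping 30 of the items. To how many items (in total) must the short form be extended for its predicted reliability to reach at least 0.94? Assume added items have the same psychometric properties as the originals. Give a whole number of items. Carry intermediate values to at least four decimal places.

85

Short-form reliability: n = 30/47 = 0.6383; r_30 = n·r/(1+(n−1)r) ≈ 0.8475
Length factor from the short form to reach 0.94: n' = 0.94(1 − 0.8475) / [0.8475(1 − 0.94)] ≈ 2.8191
Items = 2.8191 × 30 ≈ 84.57 → 85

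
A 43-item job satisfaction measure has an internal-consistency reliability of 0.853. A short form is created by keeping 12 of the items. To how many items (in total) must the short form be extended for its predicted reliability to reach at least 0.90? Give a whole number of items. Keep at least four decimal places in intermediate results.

First, r for the 12-item form: n = 12/43 = 0.2791, so r_12 = 0.2791·0.853/(1 + (0.2791 − 1)·0.853) = 0.6183
Length factor from the short form to reach 0.90: n' = 0.90(1 − 0.6183) / [0.6183(1 − 0.90)] ≈ 5.5560
Items = 5.5560 × 12 ≈ 66.67 → 67

67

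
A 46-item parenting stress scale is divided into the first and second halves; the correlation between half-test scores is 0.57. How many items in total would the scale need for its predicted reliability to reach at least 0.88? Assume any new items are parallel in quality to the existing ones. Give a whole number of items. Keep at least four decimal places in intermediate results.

128

Corrected full-test reliability: r_full = 2 × 0.57 / (1 + 0.57) ≈ 0.7261
n = r_tgt(1 − r_full) / [r_full(1 − r_tgt)] = 0.88 × 0.2739 / (0.7261 × 0.12) ≈ 2.7663
Items = 2.7663 × 46 ≈ 127.25 → 128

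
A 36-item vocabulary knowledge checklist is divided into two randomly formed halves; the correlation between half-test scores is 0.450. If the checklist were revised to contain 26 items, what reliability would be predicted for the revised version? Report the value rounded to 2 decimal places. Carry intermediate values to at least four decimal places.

0.54

Full-test reliability from the split-half r: r_full = 2(0.450)/(1 + 0.450) = 0.6207
Length factor from 36 to 26 items: n = 26/36 = 0.7222
r_new = n·r_full / (1 + (n − 1)·r_full) = 0.4483 / 0.8276 ≈ 0.5417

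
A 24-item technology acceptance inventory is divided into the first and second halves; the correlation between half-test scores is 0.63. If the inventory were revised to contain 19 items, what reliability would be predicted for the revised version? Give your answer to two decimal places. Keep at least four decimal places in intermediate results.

Spearman-Brown correction (n = 2): r_full = 2·0.63/(1 + 0.63) = 0.7730
Then adjust to 19 items: n = 19/24 = 0.7917
r_new = n·r_full / (1 + (n − 1)·r_full) = 0.6120 / 0.8390 ≈ 0.7294

0.73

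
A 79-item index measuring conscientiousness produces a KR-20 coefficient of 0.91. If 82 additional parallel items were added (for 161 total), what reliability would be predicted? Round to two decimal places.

Length ratio n = 161/79 = 2.038
By Spearman-Brown, r_new = n r / (1 + (n − 1) r).
r_new = (2.038 × 0.91) / (1 + (2.038 − 1) × 0.91)
     = 1.8546 / 1.9446 = 0.9537

0.95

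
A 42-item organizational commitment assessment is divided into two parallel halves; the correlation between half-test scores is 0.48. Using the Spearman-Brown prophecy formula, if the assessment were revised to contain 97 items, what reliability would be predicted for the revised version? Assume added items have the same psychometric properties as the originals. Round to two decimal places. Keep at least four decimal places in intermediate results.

0.81

Spearman-Brown correction (n = 2): r_full = 2·0.48/(1 + 0.48) = 0.6486
Length factor from 42 to 97 items: n = 97/42 = 2.3095
r_new = n·r_full / (1 + (n − 1)·r_full) = 1.4979 / 1.8493 ≈ 0.8100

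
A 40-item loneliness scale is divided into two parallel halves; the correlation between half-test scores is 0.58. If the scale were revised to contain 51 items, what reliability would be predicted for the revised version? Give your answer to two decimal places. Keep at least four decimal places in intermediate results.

0.78

First correct the split-half correlation to full-test reliability: r_full = 2 × 0.58 / (1 + 0.58) ≈ 0.7342
Length factor from 40 to 51 items: n = 51/40 = 1.2750
r_new = n·r_full / (1 + (n − 1)·r_full) = 0.9361 / 1.2019 ≈ 0.7789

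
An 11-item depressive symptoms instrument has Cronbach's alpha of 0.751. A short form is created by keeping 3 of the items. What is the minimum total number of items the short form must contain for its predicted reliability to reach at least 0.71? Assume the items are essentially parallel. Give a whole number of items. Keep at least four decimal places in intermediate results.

9

Short-form reliability: n = 3/11 = 0.2727; r_3 = n·r/(1+(n−1)r) ≈ 0.4513
Then solve for n' with r_old = 0.4513, r_target = 0.71: n' = 0.71(1 − 0.4513)/[0.4513(1 − 0.71)] = 2.9767
Total items = 2.9767 × 3 = 8.93, rounded up to 9.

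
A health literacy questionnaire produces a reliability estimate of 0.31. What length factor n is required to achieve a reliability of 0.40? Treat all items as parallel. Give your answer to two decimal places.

n = [0.40 × 0.69] / [0.31 × 0.60]
n = 0.2760 / 0.1860 ≈ 1.4839

1.48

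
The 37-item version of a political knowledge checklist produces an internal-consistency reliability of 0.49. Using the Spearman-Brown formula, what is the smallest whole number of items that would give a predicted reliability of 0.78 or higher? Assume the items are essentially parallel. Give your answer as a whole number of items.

137

n = [0.78 × 0.51] / [0.49 × 0.22]
  = 0.3978 / 0.1078 = 3.6902
Items needed = n × 37 = 3.6902 × 37 ≈ 136.54 → round up to 137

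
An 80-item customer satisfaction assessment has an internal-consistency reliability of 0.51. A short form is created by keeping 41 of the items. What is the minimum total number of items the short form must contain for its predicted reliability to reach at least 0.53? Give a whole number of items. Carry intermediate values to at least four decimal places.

First, r for the 41-item form: n = 41/80 = 0.5125, so r_41 = 0.5125·0.51/(1 + (0.5125 − 1)·0.51) = 0.3479
Length factor from the short form to reach 0.53: n' = 0.53(1 − 0.3479) / [0.3479(1 − 0.53)] ≈ 2.1137
Items = 2.1137 × 41 ≈ 86.66 → 87

87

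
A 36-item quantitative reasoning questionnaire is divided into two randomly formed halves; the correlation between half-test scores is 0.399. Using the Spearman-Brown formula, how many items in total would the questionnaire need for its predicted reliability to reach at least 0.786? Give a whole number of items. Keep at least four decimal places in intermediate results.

100

r_full = 2(0.399)/(1 + 0.399) = 0.5704
Solve Spearman-Brown for n: n = 0.786(1 − 0.5704) / [0.5704(1 − 0.786)] = 2.7663
Required items = 2.7663 × 36 = 99.59, so 100 items.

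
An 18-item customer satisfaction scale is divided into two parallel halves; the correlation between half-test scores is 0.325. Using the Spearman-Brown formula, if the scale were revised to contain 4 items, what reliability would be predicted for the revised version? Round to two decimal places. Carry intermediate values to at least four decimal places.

First correct the split-half correlation to full-test reliability: r_full = 2 × 0.325 / (1 + 0.325) ≈ 0.4906
Length factor from 18 to 4 items: n = 4/18 = 0.2222
r_new = n·r_full / (1 + (n − 1)·r_full) = 0.1090 / 0.6184 ≈ 0.1763

0.18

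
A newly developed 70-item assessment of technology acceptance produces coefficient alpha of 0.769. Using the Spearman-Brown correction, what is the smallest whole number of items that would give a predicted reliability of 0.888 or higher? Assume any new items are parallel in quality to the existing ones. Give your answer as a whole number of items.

167

Rearranging the Spearman-Brown formula for n,
n = r_target (1 − r_old) / [ r_old (1 − r_target) ]
n = 0.888(1 − 0.769) / [0.769(1 − 0.888)]
n = 0.205128 / 0.086128 ≈ 2.3817
2.3817 × 70 = 166.72 → 167 items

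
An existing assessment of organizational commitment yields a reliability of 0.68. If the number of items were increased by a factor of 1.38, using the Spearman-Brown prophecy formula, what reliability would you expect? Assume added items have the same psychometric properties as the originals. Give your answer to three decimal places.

0.746

r_new = 1.38·0.68 / [1 + (1.38 − 1)·0.68]
r_new = 0.9384 / 1.2584 ≈ 0.7457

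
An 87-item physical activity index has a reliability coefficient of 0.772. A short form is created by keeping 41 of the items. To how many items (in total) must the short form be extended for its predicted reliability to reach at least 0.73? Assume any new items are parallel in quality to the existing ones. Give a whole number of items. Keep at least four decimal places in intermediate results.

70

Short-form reliability: n = 41/87 = 0.4713; r_41 = n·r/(1+(n−1)r) ≈ 0.6148
Length factor from the short form to reach 0.73: n' = 0.73(1 − 0.6148) / [0.6148(1 − 0.73)] ≈ 1.6940
Total items = 1.6940 × 41 = 69.45, rounded up to 70.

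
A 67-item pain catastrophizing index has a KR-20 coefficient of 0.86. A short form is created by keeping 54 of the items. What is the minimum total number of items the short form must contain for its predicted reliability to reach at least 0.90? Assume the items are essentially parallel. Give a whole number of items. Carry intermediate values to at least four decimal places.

99

Short-form reliability: n = 54/67 = 0.8060; r_54 = n·r/(1+(n−1)r) ≈ 0.8320
Then solve for n' with r_old = 0.8320, r_target = 0.90: n' = 0.90(1 − 0.8320)/[0.8320(1 − 0.90)] = 1.8173
Items = 1.8173 × 54 ≈ 98.13 → 99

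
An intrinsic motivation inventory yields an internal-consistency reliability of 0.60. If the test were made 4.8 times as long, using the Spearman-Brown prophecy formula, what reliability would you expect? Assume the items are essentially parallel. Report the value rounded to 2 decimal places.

Apply the Spearman-Brown prophecy formula, r' = nr / [1 + (n − 1)r]:
r_new = (4.8 × 0.60) / (1 + (4.8 − 1) × 0.60)
r_new = 2.8800 / 3.2800 ≈ 0.8780

0.88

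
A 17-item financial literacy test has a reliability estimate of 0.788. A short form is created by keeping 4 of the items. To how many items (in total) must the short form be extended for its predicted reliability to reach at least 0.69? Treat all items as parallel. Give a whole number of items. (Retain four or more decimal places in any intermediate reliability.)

11

First, r for the 4-item form: n = 4/17 = 0.2353, so r_4 = 0.2353·0.788/(1 + (0.2353 − 1)·0.788) = 0.4666
Then solve for n' with r_old = 0.4666, r_target = 0.69: n' = 0.69(1 − 0.4666)/[0.4666(1 − 0.69)] = 2.5445
Total items = 2.5445 × 4 = 10.18, rounded up to 11.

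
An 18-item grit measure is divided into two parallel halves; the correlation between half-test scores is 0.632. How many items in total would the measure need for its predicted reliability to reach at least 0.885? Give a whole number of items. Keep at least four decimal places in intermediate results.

r_full = 2(0.632)/(1 + 0.632) = 0.7745
n = r_tgt(1 − r_full) / [r_full(1 − r_tgt)] = 0.885 × 0.2255 / (0.7745 × 0.115) ≈ 2.2406
Items = 2.2406 × 18 ≈ 40.33 → 41

41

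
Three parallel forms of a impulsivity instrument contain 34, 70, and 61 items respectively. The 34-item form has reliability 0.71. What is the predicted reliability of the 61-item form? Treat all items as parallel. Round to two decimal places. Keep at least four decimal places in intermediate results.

0.81

Only the ratio of lengths matters: n = 61/34 = 1.7941
r_{61} = n·r / (1 + (n − 1)·r) = 1.2738 / 1.5638 ≈ 0.8146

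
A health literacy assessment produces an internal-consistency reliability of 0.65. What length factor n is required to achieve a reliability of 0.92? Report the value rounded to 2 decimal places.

n = 0.92 × (1 − 0.65) / [ 0.65 × (1 − 0.92) ]
n = 0.3220 / 0.0520 ≈ 6.1923

6.19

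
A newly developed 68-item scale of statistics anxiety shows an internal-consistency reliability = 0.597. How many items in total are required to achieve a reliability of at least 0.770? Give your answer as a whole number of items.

154

n = 0.770 × (1 − 0.597) / [ 0.597 × (1 − 0.770) ]
  = 0.310310 / 0.137310 = 2.2599
2.2599 × 68 = 153.67 → 154 items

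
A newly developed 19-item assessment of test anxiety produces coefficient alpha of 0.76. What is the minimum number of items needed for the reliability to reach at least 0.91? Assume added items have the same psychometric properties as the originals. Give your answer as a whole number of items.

n = 0.91 × (1 − 0.76) / [ 0.76 × (1 − 0.91) ]
  = 0.2184 / 0.0684 = 3.1930
So the test needs 3.1930 × 19 ≈ 60.67 items; rounding up, 61.

61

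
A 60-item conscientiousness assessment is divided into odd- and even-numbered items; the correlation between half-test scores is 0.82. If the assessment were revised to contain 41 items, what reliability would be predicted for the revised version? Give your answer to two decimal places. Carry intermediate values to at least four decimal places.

Spearman-Brown correction (n = 2): r_full = 2·0.82/(1 + 0.82) = 0.9011
Length factor from 60 to 41 items: n = 41/60 = 0.6833
r_new = n·r_full / (1 + (n − 1)·r_full) = 0.6157 / 0.7146 ≈ 0.8616

0.86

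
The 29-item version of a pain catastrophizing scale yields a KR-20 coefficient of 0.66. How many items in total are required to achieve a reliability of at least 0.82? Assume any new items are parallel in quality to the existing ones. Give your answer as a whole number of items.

Spearman-Brown solved for the length factor n:
n = r*(1 − r) / [ r (1 − r*) ]
n = 0.82(1 − 0.66) / [0.66(1 − 0.82)]
n = 0.2788 / 0.1188 ≈ 2.3468
2.3468 × 29 = 68.06 → 69 items

69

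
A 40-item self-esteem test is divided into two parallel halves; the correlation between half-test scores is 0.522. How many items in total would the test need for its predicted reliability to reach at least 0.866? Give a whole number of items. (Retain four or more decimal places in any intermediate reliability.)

r_full = 2(0.522)/(1 + 0.522) = 0.6859
n = r_tgt(1 − r_full) / [r_full(1 − r_tgt)] = 0.866 × 0.3141 / (0.6859 × 0.134) ≈ 2.9595
Required items = 2.9595 × 40 = 118.38, so 119 items.

119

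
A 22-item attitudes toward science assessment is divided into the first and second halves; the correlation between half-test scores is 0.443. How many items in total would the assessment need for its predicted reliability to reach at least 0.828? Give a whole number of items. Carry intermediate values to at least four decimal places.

67

r_full = 2(0.443)/(1 + 0.443) = 0.6140
Solve Spearman-Brown for n: n = 0.828(1 − 0.6140) / [0.6140(1 − 0.828)] = 3.0264
Required items = 3.0264 × 22 = 66.58, so 67 items.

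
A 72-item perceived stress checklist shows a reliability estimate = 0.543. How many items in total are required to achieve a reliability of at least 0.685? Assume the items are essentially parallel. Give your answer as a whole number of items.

Invert Spearman-Brown to solve for n:
n = r_target (1 − r_old) / [ r_old (1 − r_target) ]
n = 0.685(1 − 0.543) / [0.543(1 − 0.685)]
  = 0.313045 / 0.171045 = 1.8302
1.8302 × 72 = 131.77 → 132 items

132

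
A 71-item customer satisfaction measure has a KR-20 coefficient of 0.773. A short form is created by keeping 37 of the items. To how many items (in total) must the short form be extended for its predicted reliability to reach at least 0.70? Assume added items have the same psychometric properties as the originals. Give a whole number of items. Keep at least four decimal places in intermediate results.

First, r for the 37-item form: n = 37/71 = 0.5211, so r_37 = 0.5211·0.773/(1 + (0.5211 − 1)·0.773) = 0.6396
Then solve for n' with r_old = 0.6396, r_target = 0.70: n' = 0.70(1 − 0.6396)/[0.6396(1 − 0.70)] = 1.3148
Items = 1.3148 × 37 ≈ 48.65 → 49

49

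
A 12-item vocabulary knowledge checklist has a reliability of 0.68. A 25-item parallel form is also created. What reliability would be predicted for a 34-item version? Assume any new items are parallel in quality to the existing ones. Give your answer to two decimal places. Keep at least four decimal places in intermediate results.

Only the ratio of lengths matters: n = 34/12 = 2.8333
r_{34} = n·r / (1 + (n − 1)·r) = 1.9266 / 2.2466 ≈ 0.8576

0.86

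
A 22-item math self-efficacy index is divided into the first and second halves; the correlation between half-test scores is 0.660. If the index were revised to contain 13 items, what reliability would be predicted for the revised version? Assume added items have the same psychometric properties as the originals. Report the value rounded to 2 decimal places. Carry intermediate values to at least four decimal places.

0.70

Spearman-Brown correction (n = 2): r_full = 2·0.660/(1 + 0.660) = 0.7952
Then adjust to 13 items: n = 13/22 = 0.5909
r_new = n·r_full / (1 + (n − 1)·r_full) = 0.4699 / 0.6747 ≈ 0.6965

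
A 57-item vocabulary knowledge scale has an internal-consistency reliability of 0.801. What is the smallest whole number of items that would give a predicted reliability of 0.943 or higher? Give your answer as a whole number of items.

235

Spearman-Brown solved for the length factor n:
n = r_target (1 − r_old) / [ r_old (1 − r_target) ]
n = 0.943 × (1 − 0.801) / [ 0.801 × (1 − 0.943) ]
  = 0.187657 / 0.045657 = 4.1101
4.1101 × 57 = 234.28 → 235 items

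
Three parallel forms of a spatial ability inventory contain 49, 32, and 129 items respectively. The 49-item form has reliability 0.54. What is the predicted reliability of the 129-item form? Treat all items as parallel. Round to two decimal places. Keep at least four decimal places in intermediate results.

0.76

The 32-item form is not needed; work directly from the 49-item form with n = 129/49 = 2.6327.
r_{129} = n·r / (1 + (n − 1)·r) = 1.4217 / 1.8817 ≈ 0.7555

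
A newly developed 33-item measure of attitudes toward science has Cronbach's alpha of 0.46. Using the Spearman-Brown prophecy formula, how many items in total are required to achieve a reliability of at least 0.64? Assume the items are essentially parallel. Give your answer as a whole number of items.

69

Rearranging the Spearman-Brown formula for n,
n = r_target (1 − r_old) / [ r_old (1 − r_target) ]
n = [0.64 × 0.54] / [0.46 × 0.36]
  = 0.3456 / 0.1656 = 2.0870
Items needed = n × 33 = 2.0870 × 33 ≈ 68.87 → round up to 69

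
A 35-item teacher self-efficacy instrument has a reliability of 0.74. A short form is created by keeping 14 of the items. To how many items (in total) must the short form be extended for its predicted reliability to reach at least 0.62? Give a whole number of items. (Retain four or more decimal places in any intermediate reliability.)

Short-form reliability: n = 14/35 = 0.4000; r_14 = n·r/(1+(n−1)r) ≈ 0.5324
Length factor from the short form to reach 0.62: n' = 0.62(1 − 0.5324) / [0.5324(1 − 0.62)] ≈ 1.4330
Total items = 1.4330 × 14 = 20.06, rounded up to 21.

21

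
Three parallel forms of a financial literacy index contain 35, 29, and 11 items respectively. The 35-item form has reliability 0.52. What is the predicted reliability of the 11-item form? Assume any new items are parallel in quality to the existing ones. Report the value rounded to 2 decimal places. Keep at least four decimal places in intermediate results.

0.25

The 29-item form is not needed; work directly from the 35-item form with n = 11/35 = 0.3143.
r_{11} = n·r / (1 + (n − 1)·r) = 0.1634 / 0.6434 ≈ 0.2540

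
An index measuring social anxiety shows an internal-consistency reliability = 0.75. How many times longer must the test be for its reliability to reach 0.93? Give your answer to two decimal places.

n = [0.93 × 0.25] / [0.75 × 0.07]
  = 0.2325 / 0.0525 = 4.4286

4.43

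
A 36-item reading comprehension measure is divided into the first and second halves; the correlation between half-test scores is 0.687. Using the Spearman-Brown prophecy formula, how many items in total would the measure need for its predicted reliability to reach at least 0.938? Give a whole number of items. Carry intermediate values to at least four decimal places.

Corrected full-test reliability: r_full = 2 × 0.687 / (1 + 0.687) ≈ 0.8145
Solve Spearman-Brown for n: n = 0.938(1 − 0.8145) / [0.8145(1 − 0.938)] = 3.4456
Required items = 3.4456 × 36 = 124.04, so 125 items.

125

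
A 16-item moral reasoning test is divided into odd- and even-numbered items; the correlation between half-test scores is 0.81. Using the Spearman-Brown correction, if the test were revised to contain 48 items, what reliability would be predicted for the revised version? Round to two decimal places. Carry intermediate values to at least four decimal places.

Spearman-Brown correction (n = 2): r_full = 2·0.81/(1 + 0.81) = 0.8950
Length factor from 16 to 48 items: n = 48/16 = 3.0000
r_new = n·r_full / (1 + (n − 1)·r_full) = 2.6850 / 2.7900 ≈ 0.9624

0.96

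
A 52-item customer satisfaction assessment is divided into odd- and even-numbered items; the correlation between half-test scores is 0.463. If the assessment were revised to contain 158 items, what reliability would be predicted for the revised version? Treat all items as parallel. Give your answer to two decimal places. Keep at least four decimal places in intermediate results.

0.84

Full-test reliability from the split-half r: r_full = 2(0.463)/(1 + 0.463) = 0.6329
Then adjust to 158 items: n = 158/52 = 3.0385
r_new = n·r_full / (1 + (n − 1)·r_full) = 1.9231 / 2.2902 ≈ 0.8397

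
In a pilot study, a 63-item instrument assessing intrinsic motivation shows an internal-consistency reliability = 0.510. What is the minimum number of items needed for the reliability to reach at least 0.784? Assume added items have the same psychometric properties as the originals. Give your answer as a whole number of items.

Invert Spearman-Brown to solve for n:
n = r_target (1 − r_old) / [ r_old (1 − r_target) ]
n = 0.784(1 − 0.510) / [0.510(1 − 0.784)]
  = 0.384160 / 0.110160 = 3.4873
Items needed = n × 63 = 3.4873 × 63 ≈ 219.70 → round up to 220

220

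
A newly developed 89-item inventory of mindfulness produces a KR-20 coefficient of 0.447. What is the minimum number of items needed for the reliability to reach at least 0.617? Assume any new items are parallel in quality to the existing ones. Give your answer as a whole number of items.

178

n = 0.617(1 − 0.447) / [0.447(1 − 0.617)]
  = 0.341201 / 0.171201 = 1.9930
1.9930 × 89 = 177.38 → 178 items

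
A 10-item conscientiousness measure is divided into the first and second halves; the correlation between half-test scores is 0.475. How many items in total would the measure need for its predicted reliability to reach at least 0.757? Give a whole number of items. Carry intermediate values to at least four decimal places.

18

r_full = 2(0.475)/(1 + 0.475) = 0.6441
Solve Spearman-Brown for n: n = 0.757(1 − 0.6441) / [0.6441(1 − 0.757)] = 1.7213
Items = 1.7213 × 10 ≈ 17.21 → 18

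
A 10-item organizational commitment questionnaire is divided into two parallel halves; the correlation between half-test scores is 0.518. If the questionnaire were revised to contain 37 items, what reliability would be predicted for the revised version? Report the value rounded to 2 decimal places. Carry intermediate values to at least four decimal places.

0.89

First correct the split-half correlation to full-test reliability: r_full = 2 × 0.518 / (1 + 0.518) ≈ 0.6825
Length factor from 10 to 37 items: n = 37/10 = 3.7000
r_new = n·r_full / (1 + (n − 1)·r_full) = 2.5253 / 2.8428 ≈ 0.8883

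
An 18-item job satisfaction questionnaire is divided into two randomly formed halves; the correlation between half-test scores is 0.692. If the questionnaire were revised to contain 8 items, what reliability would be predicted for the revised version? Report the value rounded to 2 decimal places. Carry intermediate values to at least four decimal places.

Full-test reliability from the split-half r: r_full = 2(0.692)/(1 + 0.692) = 0.8180
Length factor from 18 to 8 items: n = 8/18 = 0.4444
r_new = n·r_full / (1 + (n − 1)·r_full) = 0.3635 / 0.5455 ≈ 0.6664

0.67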